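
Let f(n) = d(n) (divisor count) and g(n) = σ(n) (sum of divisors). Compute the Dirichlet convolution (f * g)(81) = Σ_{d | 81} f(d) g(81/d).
(d * σ)(81) = 261

Divisors of 81: [1, 3, 9, 27, 81]. For each d | 81:
  d = 1: d(1) · σ(81/1) = 1 · 121 = 121
  d = 3: d(3) · σ(81/3) = 2 · 40 = 80
  d = 9: d(9) · σ(81/9) = 3 · 13 = 39
  d = 27: d(27) · σ(81/27) = 4 · 4 = 16
  d = 81: d(81) · σ(81/81) = 5 · 1 = 5
Summing: (d * σ)(81) = 121 + 80 + 39 + 16 + 5 = 261.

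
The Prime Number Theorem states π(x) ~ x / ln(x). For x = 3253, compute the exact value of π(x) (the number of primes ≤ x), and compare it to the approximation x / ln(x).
π(3253) = 459;  x/ln(x) ≈ 402.23;  relative error ≈ 12.37%.

Directly count primes up to 3253: π(3253) = 459. The PNT approximation gives 3253/ln(3253) ≈ 3253/8.08733 ≈ 402.23. Relative error (π(x) − x/ln(x)) / π(x) ≈ 12.37%; the approximation is known to undercount slightly (Li(x) is a better estimate).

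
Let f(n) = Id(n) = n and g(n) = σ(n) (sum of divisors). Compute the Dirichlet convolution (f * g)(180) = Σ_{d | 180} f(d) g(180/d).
(Id * σ)(180) = 6358

Divisors of 180: [1, 2, 3, 4, 5, 6, 9, 10, 12, 15, 18, 20, 30, 36, 45, 60, 90, 180]. For each d | 180:
  d = 1: Id(1) · σ(180/1) = 1 · 546 = 546
  d = 2: Id(2) · σ(180/2) = 2 · 234 = 468
  d = 3: Id(3) · σ(180/3) = 3 · 168 = 504
  d = 4: Id(4) · σ(180/4) = 4 · 78 = 312
  d = 5: Id(5) · σ(180/5) = 5 · 91 = 455
  d = 6: Id(6) · σ(180/6) = 6 · 72 = 432
  d = 9: Id(9) · σ(180/9) = 9 · 42 = 378
  d = 10: Id(10) · σ(180/10) = 10 · 39 = 390
  d = 12: Id(12) · σ(180/12) = 12 · 24 = 288
  d = 15: Id(15) · σ(180/15) = 15 · 28 = 420
  d = 18: Id(18) · σ(180/18) = 18 · 18 = 324
  d = 20: Id(20) · σ(180/20) = 20 · 13 = 260
  d = 30: Id(30) · σ(180/30) = 30 · 12 = 360
  d = 36: Id(36) · σ(180/36) = 36 · 6 = 216
  d = 45: Id(45) · σ(180/45) = 45 · 7 = 315
  d = 60: Id(60) · σ(180/60) = 60 · 4 = 240
  d = 90: Id(90) · σ(180/90) = 90 · 3 = 270
  d = 180: Id(180) · σ(180/180) = 180 · 1 = 180
Summing: (Id * σ)(180) = 546 + 468 + 504 + 312 + 455 + 432 + 378 + 390 + 288 + 420 + 324 + 260 + 360 + 216 + 315 + 240 + 270 + 180 = 6358.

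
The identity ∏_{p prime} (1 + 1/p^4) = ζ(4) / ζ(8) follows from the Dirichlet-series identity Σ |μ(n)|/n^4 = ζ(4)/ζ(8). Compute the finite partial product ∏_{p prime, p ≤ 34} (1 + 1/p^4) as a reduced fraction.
∏ = 377183486665353545574471751056805902016576/349915921480385530721123181536044923530625

The primes p ≤ 34 are [2, 3, 5, 7, 11, 13, 17, 19, 23, 29, 31]. For each, (1 + 1/p^4) = (p^4 + 1)/p^4. Multiplying these fractions over p ∈ [2, 3, 5, 7, 11, 13, 17, 19, 23, 29, 31] gives 377183486665353545574471751056805902016576/349915921480385530721123181536044923530625. (In the limit P → ∞ this tends to ζ(4)/ζ(8).)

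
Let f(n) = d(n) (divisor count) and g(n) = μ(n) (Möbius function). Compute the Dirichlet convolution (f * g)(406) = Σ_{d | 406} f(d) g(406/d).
(d * μ)(406) = 1

Divisors of 406: [1, 2, 7, 14, 29, 58, 203, 406]. For each d | 406:
  d = 1: d(1) · μ(406/1) = 1 · -1 = -1
  d = 2: d(2) · μ(406/2) = 2 · 1 = 2
  d = 7: d(7) · μ(406/7) = 2 · 1 = 2
  d = 14: d(14) · μ(406/14) = 4 · -1 = -4
  d = 29: d(29) · μ(406/29) = 2 · 1 = 2
  d = 58: d(58) · μ(406/58) = 4 · -1 = -4
  d = 203: d(203) · μ(406/203) = 4 · -1 = -4
  d = 406: d(406) · μ(406/406) = 8 · 1 = 8
Summing: (d * μ)(406) = -1 + 2 + 2 + -4 + 2 + -4 + -4 + 8 = 1.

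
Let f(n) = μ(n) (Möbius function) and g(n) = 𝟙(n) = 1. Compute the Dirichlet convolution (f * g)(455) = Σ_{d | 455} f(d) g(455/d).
(μ * 𝟙)(455) = 0

Divisors of 455: [1, 5, 7, 13, 35, 65, 91, 455]. For each d | 455:
  d = 1: μ(1) · 𝟙(455/1) = 1 · 1 = 1
  d = 5: μ(5) · 𝟙(455/5) = -1 · 1 = -1
  d = 7: μ(7) · 𝟙(455/7) = -1 · 1 = -1
  d = 13: μ(13) · 𝟙(455/13) = -1 · 1 = -1
  d = 35: μ(35) · 𝟙(455/35) = 1 · 1 = 1
  d = 65: μ(65) · 𝟙(455/65) = 1 · 1 = 1
  d = 91: μ(91) · 𝟙(455/91) = 1 · 1 = 1
  d = 455: μ(455) · 𝟙(455/455) = -1 · 1 = -1
Summing: (μ * 𝟙)(455) = 1 + -1 + -1 + -1 + 1 + 1 + 1 + -1 = 0.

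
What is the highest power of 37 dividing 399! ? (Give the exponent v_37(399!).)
v_37(399!) = 10

Legendre's formula: v_p(n!) = Σ_{k ≥ 1} ⌊n / p^k⌋. For p = 37, n = 399, the terms are:
  ⌊399/37^1⌋ = ⌊399/37⌋ = 10
(the next term ⌊399/37^2⌋ = 0, terminating the sum). Summing: v_37(399!) = 10 = 10.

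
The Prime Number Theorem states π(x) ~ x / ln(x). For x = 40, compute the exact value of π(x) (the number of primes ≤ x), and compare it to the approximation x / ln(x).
π(40) = 12;  x/ln(x) ≈ 10.84;  relative error ≈ 9.64%.

Directly count primes up to 40: π(40) = 12. The PNT approximation gives 40/ln(40) ≈ 40/3.68888 ≈ 10.84. Relative error (π(x) − x/ln(x)) / π(x) ≈ 9.64%; the approximation is known to undercount slightly (Li(x) is a better estimate).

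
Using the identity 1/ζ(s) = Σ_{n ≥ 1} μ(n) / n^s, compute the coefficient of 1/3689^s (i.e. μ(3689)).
μ(3689) = -1

Factor n = 3689 = 7 · 17 · 31. μ(n) = 0 if any exponent ≥ 2 (not squarefree); otherwise μ(n) = (−1)^{ω(n)} where ω(n) is the number of distinct prime factors. Applying: μ(3689) = -1.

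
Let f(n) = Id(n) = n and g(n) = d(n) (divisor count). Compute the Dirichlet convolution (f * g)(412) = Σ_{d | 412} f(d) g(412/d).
(Id * d)(412) = 1155

Divisors of 412: [1, 2, 4, 103, 206, 412]. For each d | 412:
  d = 1: Id(1) · d(412/1) = 1 · 6 = 6
  d = 2: Id(2) · d(412/2) = 2 · 4 = 8
  d = 4: Id(4) · d(412/4) = 4 · 2 = 8
  d = 103: Id(103) · d(412/103) = 103 · 3 = 309
  d = 206: Id(206) · d(412/206) = 206 · 2 = 412
  d = 412: Id(412) · d(412/412) = 412 · 1 = 412
Summing: (Id * d)(412) = 6 + 8 + 8 + 309 + 412 + 412 = 1155.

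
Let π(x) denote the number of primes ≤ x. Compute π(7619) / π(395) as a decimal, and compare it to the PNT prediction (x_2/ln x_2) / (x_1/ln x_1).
π(7619)/π(395) = 967/77 ≈ 12.5584;  PNT prediction ≈ 12.9021.

π(395) = 77 and π(7619) = 967, so π(7619)/π(395) ≈ 12.5584. The PNT-predicted ratio is (7619/ln(7619)) / (395/ln(395)) ≈ 12.9021. The two agree to within a few percent, as expected.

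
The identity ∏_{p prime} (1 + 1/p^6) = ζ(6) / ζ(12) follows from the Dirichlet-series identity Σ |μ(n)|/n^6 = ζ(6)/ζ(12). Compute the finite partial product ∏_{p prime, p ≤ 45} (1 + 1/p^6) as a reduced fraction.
∏ = 1359712698137872510059489328104656331148295030771712937358491632747920000/1336862024495300077504819810119357413472366273194284637902602168232026717

The primes p ≤ 45 are [2, 3, 5, 7, 11, 13, 17, 19, 23, 29, 31, 37, 41, 43]. For each, (1 + 1/p^6) = (p^6 + 1)/p^6. Multiplying these fractions over p ∈ [2, 3, 5, 7, 11, 13, 17, 19, 23, 29, 31, 37, 41, 43] gives 1359712698137872510059489328104656331148295030771712937358491632747920000/1336862024495300077504819810119357413472366273194284637902602168232026717. (In the limit P → ∞ this tends to ζ(6)/ζ(12).)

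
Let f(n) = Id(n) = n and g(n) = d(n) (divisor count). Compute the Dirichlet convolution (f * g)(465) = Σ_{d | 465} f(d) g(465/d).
(Id * d)(465) = 1155

Divisors of 465: [1, 3, 5, 15, 31, 93, 155, 465]. For each d | 465:
  d = 1: Id(1) · d(465/1) = 1 · 8 = 8
  d = 3: Id(3) · d(465/3) = 3 · 4 = 12
  d = 5: Id(5) · d(465/5) = 5 · 4 = 20
  d = 15: Id(15) · d(465/15) = 15 · 2 = 30
  d = 31: Id(31) · d(465/31) = 31 · 4 = 124
  d = 93: Id(93) · d(465/93) = 93 · 2 = 186
  d = 155: Id(155) · d(465/155) = 155 · 2 = 310
  d = 465: Id(465) · d(465/465) = 465 · 1 = 465
Summing: (Id * d)(465) = 8 + 12 + 20 + 30 + 124 + 186 + 310 + 465 = 1155.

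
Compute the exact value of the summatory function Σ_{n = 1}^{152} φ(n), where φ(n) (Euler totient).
Σ_{n ≤ 152} φ(n) = 7080

Compute φ(n) for each 1 ≤ n ≤ 152: φ(1) = 1, φ(2) = 1, φ(3) = 2, φ(4) = 2, φ(5) = 4, φ(6) = 2, φ(7) = 6, φ(8) = 4, φ(9) = 6, φ(10) = 4, φ(11) = 10, φ(12) = 4, φ(13) = 12, φ(14) = 6, φ(15) = 8, φ(16) = 8, φ(17) = 16, φ(18) = 6, φ(19) = 18, φ(20) = 8, φ(21) = 12, φ(22) = 10, φ(23) = 22, φ(24) = 8, φ(25) = 20, φ(26) = 12, φ(27) = 18, φ(28) = 12, φ(29) = 28, φ(30) = 8, φ(31) = 30, φ(32) = 16, φ(33) = 20, φ(34) = 16, φ(35) = 24, φ(36) = 12, φ(37) = 36, φ(38) = 18, φ(39) = 24, φ(40) = 16, φ(41) = 40, φ(42) = 12, φ(43) = 42, φ(44) = 20, φ(45) = 24, φ(46) = 22, φ(47) = 46, φ(48) = 16, φ(49) = 42, φ(50) = 20, φ(51) = 32, φ(52) = 24, φ(53) = 52, φ(54) = 18, φ(55) = 40, φ(56) = 24, φ(57) = 36, φ(58) = 28, φ(59) = 58, φ(60) = 16, φ(61) = 60, φ(62) = 30, φ(63) = 36, φ(64) = 32, φ(65) = 48, φ(66) = 20, φ(67) = 66, φ(68) = 32, φ(69) = 44, φ(70) = 24, φ(71) = 70, φ(72) = 24, φ(73) = 72, φ(74) = 36, φ(75) = 40, φ(76) = 36, φ(77) = 60, φ(78) = 24, φ(79) = 78, φ(80) = 32, φ(81) = 54, φ(82) = 40, φ(83) = 82, φ(84) = 24, φ(85) = 64, φ(86) = 42, φ(87) = 56, φ(88) = 40, φ(89) = 88, φ(90) = 24, φ(91) = 72, φ(92) = 44, φ(93) = 60, φ(94) = 46, φ(95) = 72, φ(96) = 32, φ(97) = 96, φ(98) = 42, φ(99) = 60, φ(100) = 40, φ(101) = 100, φ(102) = 32, φ(103) = 102, φ(104) = 48, φ(105) = 48, φ(106) = 52, φ(107) = 106, φ(108) = 36, φ(109) = 108, φ(110) = 40, φ(111) = 72, φ(112) = 48, φ(113) = 112, φ(114) = 36, φ(115) = 88, φ(116) = 56, φ(117) = 72, φ(118) = 58, φ(119) = 96, φ(120) = 32, φ(121) = 110, φ(122) = 60, φ(123) = 80, φ(124) = 60, φ(125) = 100, φ(126) = 36, φ(127) = 126, φ(128) = 64, φ(129) = 84, φ(130) = 48, φ(131) = 130, φ(132) = 40, φ(133) = 108, φ(134) = 66, φ(135) = 72, φ(136) = 64, φ(137) = 136, φ(138) = 44, φ(139) = 138, φ(140) = 48, φ(141) = 92, φ(142) = 70, φ(143) = 120, φ(144) = 48, φ(145) = 112, φ(146) = 72, φ(147) = 84, φ(148) = 72, φ(149) = 148, φ(150) = 40, φ(151) = 150, φ(152) = 72. Summing all 152 values: 7080. (Average order: Σ_{n ≤ x} φ(n) ~ (3/π²) x². For x = 152, (3/π²)·152² ≈ 7022.77.)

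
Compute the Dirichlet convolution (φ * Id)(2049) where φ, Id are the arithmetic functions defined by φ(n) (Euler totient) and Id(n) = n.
(φ * Id)(2049) = 6825

Divisors of 2049: [1, 3, 683, 2049]. For each d | 2049:
  d = 1: φ(1) · Id(2049/1) = 1 · 2049 = 2049
  d = 3: φ(3) · Id(2049/3) = 2 · 683 = 1366
  d = 683: φ(683) · Id(2049/683) = 682 · 3 = 2046
  d = 2049: φ(2049) · Id(2049/2049) = 1364 · 1 = 1364
Summing: (φ * Id)(2049) = 2049 + 1366 + 2046 + 1364 = 6825.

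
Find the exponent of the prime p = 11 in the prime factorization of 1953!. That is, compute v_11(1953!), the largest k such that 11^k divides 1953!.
v_11(1953!) = 194

Legendre's formula: v_p(n!) = Σ_{k ≥ 1} ⌊n / p^k⌋. For p = 11, n = 1953, the terms are:
  ⌊1953/11^1⌋ = ⌊1953/11⌋ = 177
  ⌊1953/11^2⌋ = ⌊1953/121⌋ = 16
  ⌊1953/11^3⌋ = ⌊1953/1331⌋ = 1
(the next term ⌊1953/11^4⌋ = 0, terminating the sum). Summing: v_11(1953!) = 177 + 16 + 1 = 194.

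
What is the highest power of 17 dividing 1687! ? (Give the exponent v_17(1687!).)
v_17(1687!) = 104

Legendre's formula: v_p(n!) = Σ_{k ≥ 1} ⌊n / p^k⌋. For p = 17, n = 1687, the terms are:
  ⌊1687/17^1⌋ = ⌊1687/17⌋ = 99
  ⌊1687/17^2⌋ = ⌊1687/289⌋ = 5
(the next term ⌊1687/17^3⌋ = 0, terminating the sum). Summing: v_17(1687!) = 99 + 5 = 104.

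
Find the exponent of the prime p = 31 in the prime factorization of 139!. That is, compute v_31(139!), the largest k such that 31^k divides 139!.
v_31(139!) = 4

Legendre's formula: v_p(n!) = Σ_{k ≥ 1} ⌊n / p^k⌋. For p = 31, n = 139, the terms are:
  ⌊139/31^1⌋ = ⌊139/31⌋ = 4
(the next term ⌊139/31^2⌋ = 0, terminating the sum). Summing: v_31(139!) = 4 = 4.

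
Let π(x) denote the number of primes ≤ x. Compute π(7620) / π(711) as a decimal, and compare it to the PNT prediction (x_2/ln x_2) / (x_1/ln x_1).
π(7620)/π(711) = 967/127 ≈ 7.6142;  PNT prediction ≈ 7.8734.

π(711) = 127 and π(7620) = 967, so π(7620)/π(711) ≈ 7.6142. The PNT-predicted ratio is (7620/ln(7620)) / (711/ln(711)) ≈ 7.8734. The two agree to within a few percent, as expected.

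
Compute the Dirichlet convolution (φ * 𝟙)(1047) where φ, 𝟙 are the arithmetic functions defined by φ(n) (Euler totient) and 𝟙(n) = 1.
(φ * 𝟙)(1047) = 1047

Divisors of 1047: [1, 3, 349, 1047]. For each d | 1047:
  d = 1: φ(1) · 𝟙(1047/1) = 1 · 1 = 1
  d = 3: φ(3) · 𝟙(1047/3) = 2 · 1 = 2
  d = 349: φ(349) · 𝟙(1047/349) = 348 · 1 = 348
  d = 1047: φ(1047) · 𝟙(1047/1047) = 696 · 1 = 696
Summing: (φ * 𝟙)(1047) = 1 + 2 + 348 + 696 = 1047.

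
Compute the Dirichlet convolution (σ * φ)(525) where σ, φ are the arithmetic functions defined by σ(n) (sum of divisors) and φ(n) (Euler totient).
(σ * φ)(525) = 6300

Divisors of 525: [1, 3, 5, 7, 15, 21, 25, 35, 75, 105, 175, 525]. For each d | 525:
  d = 1: σ(1) · φ(525/1) = 1 · 240 = 240
  d = 3: σ(3) · φ(525/3) = 4 · 120 = 480
  d = 5: σ(5) · φ(525/5) = 6 · 48 = 288
  d = 7: σ(7) · φ(525/7) = 8 · 40 = 320
  d = 15: σ(15) · φ(525/15) = 24 · 24 = 576
  d = 21: σ(21) · φ(525/21) = 32 · 20 = 640
  d = 25: σ(25) · φ(525/25) = 31 · 12 = 372
  d = 35: σ(35) · φ(525/35) = 48 · 8 = 384
  d = 75: σ(75) · φ(525/75) = 124 · 6 = 744
  d = 105: σ(105) · φ(525/105) = 192 · 4 = 768
  d = 175: σ(175) · φ(525/175) = 248 · 2 = 496
  d = 525: σ(525) · φ(525/525) = 992 · 1 = 992
Summing: (σ * φ)(525) = 240 + 480 + 288 + 320 + 576 + 640 + 372 + 384 + 744 + 768 + 496 + 992 = 6300.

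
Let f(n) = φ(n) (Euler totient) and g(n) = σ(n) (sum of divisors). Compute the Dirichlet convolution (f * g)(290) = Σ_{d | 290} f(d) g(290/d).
(φ * σ)(290) = 2320

Divisors of 290: [1, 2, 5, 10, 29, 58, 145, 290]. For each d | 290:
  d = 1: φ(1) · σ(290/1) = 1 · 540 = 540
  d = 2: φ(2) · σ(290/2) = 1 · 180 = 180
  d = 5: φ(5) · σ(290/5) = 4 · 90 = 360
  d = 10: φ(10) · σ(290/10) = 4 · 30 = 120
  d = 29: φ(29) · σ(290/29) = 28 · 18 = 504
  d = 58: φ(58) · σ(290/58) = 28 · 6 = 168
  d = 145: φ(145) · σ(290/145) = 112 · 3 = 336
  d = 290: φ(290) · σ(290/290) = 112 · 1 = 112
Summing: (φ * σ)(290) = 540 + 180 + 360 + 120 + 504 + 168 + 336 + 112 = 2320.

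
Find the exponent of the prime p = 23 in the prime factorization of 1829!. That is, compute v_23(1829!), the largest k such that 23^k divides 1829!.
v_23(1829!) = 82

Legendre's formula: v_p(n!) = Σ_{k ≥ 1} ⌊n / p^k⌋. For p = 23, n = 1829, the terms are:
  ⌊1829/23^1⌋ = ⌊1829/23⌋ = 79
  ⌊1829/23^2⌋ = ⌊1829/529⌋ = 3
(the next term ⌊1829/23^3⌋ = 0, terminating the sum). Summing: v_23(1829!) = 79 + 3 = 82.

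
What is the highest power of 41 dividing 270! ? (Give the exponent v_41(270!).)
v_41(270!) = 6

Legendre's formula: v_p(n!) = Σ_{k ≥ 1} ⌊n / p^k⌋. For p = 41, n = 270, the terms are:
  ⌊270/41^1⌋ = ⌊270/41⌋ = 6
(the next term ⌊270/41^2⌋ = 0, terminating the sum). Summing: v_41(270!) = 6 = 6.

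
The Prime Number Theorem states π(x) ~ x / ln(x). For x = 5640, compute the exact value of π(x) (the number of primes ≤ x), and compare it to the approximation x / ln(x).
π(5640) = 740;  x/ln(x) ≈ 652.96;  relative error ≈ 11.76%.

Directly count primes up to 5640: π(5640) = 740. The PNT approximation gives 5640/ln(5640) ≈ 5640/8.63764 ≈ 652.96. Relative error (π(x) − x/ln(x)) / π(x) ≈ 11.76%; the approximation is known to undercount slightly (Li(x) is a better estimate).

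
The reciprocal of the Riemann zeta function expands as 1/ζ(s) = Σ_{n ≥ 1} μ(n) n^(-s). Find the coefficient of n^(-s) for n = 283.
μ(283) = -1

Factor n = 283 = 283. μ(n) = 0 if any exponent ≥ 2 (not squarefree); otherwise μ(n) = (−1)^{ω(n)} where ω(n) is the number of distinct prime factors. Applying: μ(283) = -1.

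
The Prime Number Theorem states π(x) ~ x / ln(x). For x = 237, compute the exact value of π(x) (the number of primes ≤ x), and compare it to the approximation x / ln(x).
π(237) = 51;  x/ln(x) ≈ 43.34;  relative error ≈ 15.01%.

Directly count primes up to 237: π(237) = 51. The PNT approximation gives 237/ln(237) ≈ 237/5.46806 ≈ 43.34. Relative error (π(x) − x/ln(x)) / π(x) ≈ 15.01%; the approximation is known to undercount slightly (Li(x) is a better estimate).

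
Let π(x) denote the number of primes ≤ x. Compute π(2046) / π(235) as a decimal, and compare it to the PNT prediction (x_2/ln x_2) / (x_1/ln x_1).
π(2046)/π(235) = 309/51 ≈ 6.0588;  PNT prediction ≈ 6.2350.

π(235) = 51 and π(2046) = 309, so π(2046)/π(235) ≈ 6.0588. The PNT-predicted ratio is (2046/ln(2046)) / (235/ln(235)) ≈ 6.2350. The two agree to within a few percent, as expected.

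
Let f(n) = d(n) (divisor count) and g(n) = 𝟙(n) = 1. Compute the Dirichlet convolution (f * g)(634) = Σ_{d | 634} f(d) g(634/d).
(d * 𝟙)(634) = 9

Divisors of 634: [1, 2, 317, 634]. For each d | 634:
  d = 1: d(1) · 𝟙(634/1) = 1 · 1 = 1
  d = 2: d(2) · 𝟙(634/2) = 2 · 1 = 2
  d = 317: d(317) · 𝟙(634/317) = 2 · 1 = 2
  d = 634: d(634) · 𝟙(634/634) = 4 · 1 = 4
Summing: (d * 𝟙)(634) = 1 + 2 + 2 + 4 = 9.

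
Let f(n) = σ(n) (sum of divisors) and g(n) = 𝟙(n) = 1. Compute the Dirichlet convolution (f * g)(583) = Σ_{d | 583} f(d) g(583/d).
(σ * 𝟙)(583) = 715

Divisors of 583: [1, 11, 53, 583]. For each d | 583:
  d = 1: σ(1) · 𝟙(583/1) = 1 · 1 = 1
  d = 11: σ(11) · 𝟙(583/11) = 12 · 1 = 12
  d = 53: σ(53) · 𝟙(583/53) = 54 · 1 = 54
  d = 583: σ(583) · 𝟙(583/583) = 648 · 1 = 648
Summing: (σ * 𝟙)(583) = 1 + 12 + 54 + 648 = 715.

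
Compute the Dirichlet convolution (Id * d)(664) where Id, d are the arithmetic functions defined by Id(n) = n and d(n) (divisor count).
(Id * d)(664) = 2210

Divisors of 664: [1, 2, 4, 8, 83, 166, 332, 664]. For each d | 664:
  d = 1: Id(1) · d(664/1) = 1 · 8 = 8
  d = 2: Id(2) · d(664/2) = 2 · 6 = 12
  d = 4: Id(4) · d(664/4) = 4 · 4 = 16
  d = 8: Id(8) · d(664/8) = 8 · 2 = 16
  d = 83: Id(83) · d(664/83) = 83 · 4 = 332
  d = 166: Id(166) · d(664/166) = 166 · 3 = 498
  d = 332: Id(332) · d(664/332) = 332 · 2 = 664
  d = 664: Id(664) · d(664/664) = 664 · 1 = 664
Summing: (Id * d)(664) = 8 + 12 + 16 + 16 + 332 + 498 + 664 + 664 = 2210.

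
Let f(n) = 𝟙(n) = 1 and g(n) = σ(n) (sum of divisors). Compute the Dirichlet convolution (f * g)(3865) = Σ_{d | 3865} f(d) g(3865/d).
(𝟙 * σ)(3865) = 5425

Divisors of 3865: [1, 5, 773, 3865]. For each d | 3865:
  d = 1: 𝟙(1) · σ(3865/1) = 1 · 4644 = 4644
  d = 5: 𝟙(5) · σ(3865/5) = 1 · 774 = 774
  d = 773: 𝟙(773) · σ(3865/773) = 1 · 6 = 6
  d = 3865: 𝟙(3865) · σ(3865/3865) = 1 · 1 = 1
Summing: (𝟙 * σ)(3865) = 4644 + 774 + 6 + 1 = 5425.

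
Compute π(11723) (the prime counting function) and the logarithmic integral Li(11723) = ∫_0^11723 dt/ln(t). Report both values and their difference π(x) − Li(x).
π(11723) = 1407;  Li(11723) ≈ 1431.57;  π(x) − Li(x) ≈ -24.57.

Direct count of primes ≤ 11723 gives π(11723) = 1407. Numerical evaluation of the logarithmic integral gives Li(11723) ≈ 1431.57. The difference π(x) − Li(x) ≈ -24.57 is typically negative for small/moderate x (Li(x) overestimates), though Littlewood's theorem shows this sign changes infinitely often.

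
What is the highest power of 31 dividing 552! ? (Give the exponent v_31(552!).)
v_31(552!) = 17

Legendre's formula: v_p(n!) = Σ_{k ≥ 1} ⌊n / p^k⌋. For p = 31, n = 552, the terms are:
  ⌊552/31^1⌋ = ⌊552/31⌋ = 17
(the next term ⌊552/31^2⌋ = 0, terminating the sum). Summing: v_31(552!) = 17 = 17.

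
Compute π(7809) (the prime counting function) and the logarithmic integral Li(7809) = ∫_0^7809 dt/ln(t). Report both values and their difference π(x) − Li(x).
π(7809) = 987;  Li(7809) ≈ 1005.14;  π(x) − Li(x) ≈ -18.14.

Direct count of primes ≤ 7809 gives π(7809) = 987. Numerical evaluation of the logarithmic integral gives Li(7809) ≈ 1005.14. The difference π(x) − Li(x) ≈ -18.14 is typically negative for small/moderate x (Li(x) overestimates), though Littlewood's theorem shows this sign changes infinitely often.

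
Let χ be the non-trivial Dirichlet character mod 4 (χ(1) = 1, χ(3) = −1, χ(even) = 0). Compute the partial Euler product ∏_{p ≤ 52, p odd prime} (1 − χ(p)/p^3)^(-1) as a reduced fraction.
∏ = 5542372783760447569145696690995330585/5720007308274565543266215981884637184

The odd primes p ≤ 52 are [3, 5, 7, 11, 13, 17, 19, 23, 29, 31, 37, 41, 43, 47]. For each, χ(p) = 1 if p ≡ 1 mod 4, χ(p) = −1 if p ≡ 3 mod 4. Taking (1 − χ(p)/p^3)^(-1) = p^3/(p^3 − χ(p)): (1 − (-1)/3^3)^(-1) · (1 − (1)/5^3)^(-1) · (1 − (-1)/7^3)^(-1) · (1 − (-1)/11^3)^(-1) · (1 − (1)/13^3)^(-1) · (1 − (1)/17^3)^(-1) · (1 − (-1)/19^3)^(-1) · (1 − (-1)/23^3)^(-1) · (1 − (1)/29^3)^(-1) · (1 − (-1)/31^3)^(-1) · (1 − (1)/37^3)^(-1) · (1 − (1)/41^3)^(-1) · (1 − (-1)/43^3)^(-1) · (1 − (-1)/47^3)^(-1) = 5542372783760447569145696690995330585/5720007308274565543266215981884637184.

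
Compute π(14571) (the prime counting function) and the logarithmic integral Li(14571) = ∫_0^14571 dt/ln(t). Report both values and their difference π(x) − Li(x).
π(14571) = 1708;  Li(14571) ≈ 1731.94;  π(x) − Li(x) ≈ -23.94.

Direct count of primes ≤ 14571 gives π(14571) = 1708. Numerical evaluation of the logarithmic integral gives Li(14571) ≈ 1731.94. The difference π(x) − Li(x) ≈ -23.94 is typically negative for small/moderate x (Li(x) overestimates), though Littlewood's theorem shows this sign changes infinitely often.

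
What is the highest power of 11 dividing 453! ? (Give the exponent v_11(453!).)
v_11(453!) = 44

Legendre's formula: v_p(n!) = Σ_{k ≥ 1} ⌊n / p^k⌋. For p = 11, n = 453, the terms are:
  ⌊453/11^1⌋ = ⌊453/11⌋ = 41
  ⌊453/11^2⌋ = ⌊453/121⌋ = 3
(the next term ⌊453/11^3⌋ = 0, terminating the sum). Summing: v_11(453!) = 41 + 3 = 44.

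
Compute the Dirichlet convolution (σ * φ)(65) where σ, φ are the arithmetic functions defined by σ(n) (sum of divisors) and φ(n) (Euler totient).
(σ * φ)(65) = 260

Divisors of 65: [1, 5, 13, 65]. For each d | 65:
  d = 1: σ(1) · φ(65/1) = 1 · 48 = 48
  d = 5: σ(5) · φ(65/5) = 6 · 12 = 72
  d = 13: σ(13) · φ(65/13) = 14 · 4 = 56
  d = 65: σ(65) · φ(65/65) = 84 · 1 = 84
Summing: (σ * φ)(65) = 48 + 72 + 56 + 84 = 260.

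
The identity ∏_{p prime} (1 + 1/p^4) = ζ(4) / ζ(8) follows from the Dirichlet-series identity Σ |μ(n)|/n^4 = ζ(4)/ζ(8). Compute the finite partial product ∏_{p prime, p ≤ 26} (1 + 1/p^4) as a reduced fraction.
∏ = 577447917650941187656457324944/535704058713408612067696280625

The primes p ≤ 26 are [2, 3, 5, 7, 11, 13, 17, 19, 23]. For each, (1 + 1/p^4) = (p^4 + 1)/p^4. Multiplying these fractions over p ∈ [2, 3, 5, 7, 11, 13, 17, 19, 23] gives 577447917650941187656457324944/535704058713408612067696280625. (In the limit P → ∞ this tends to ζ(4)/ζ(8).)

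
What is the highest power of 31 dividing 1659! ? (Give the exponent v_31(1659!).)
v_31(1659!) = 54

Legendre's formula: v_p(n!) = Σ_{k ≥ 1} ⌊n / p^k⌋. For p = 31, n = 1659, the terms are:
  ⌊1659/31^1⌋ = ⌊1659/31⌋ = 53
  ⌊1659/31^2⌋ = ⌊1659/961⌋ = 1
(the next term ⌊1659/31^3⌋ = 0, terminating the sum). Summing: v_31(1659!) = 53 + 1 = 54.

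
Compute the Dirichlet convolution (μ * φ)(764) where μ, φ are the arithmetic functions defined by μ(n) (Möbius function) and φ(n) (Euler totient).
(μ * φ)(764) = 189

Divisors of 764: [1, 2, 4, 191, 382, 764]. For each d | 764:
  d = 1: μ(1) · φ(764/1) = 1 · 380 = 380
  d = 2: μ(2) · φ(764/2) = -1 · 190 = -190
  d = 4: μ(4) · φ(764/4) = 0 · 190 = 0
  d = 191: μ(191) · φ(764/191) = -1 · 2 = -2
  d = 382: μ(382) · φ(764/382) = 1 · 1 = 1
  d = 764: μ(764) · φ(764/764) = 0 · 1 = 0
Summing: (μ * φ)(764) = 380 + -190 + 0 + -2 + 1 + 0 = 189.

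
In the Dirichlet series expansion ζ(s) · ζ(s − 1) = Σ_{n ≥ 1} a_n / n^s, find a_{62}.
σ(62) = 96

In the product (Σ m^0/m^s)(Σ k / k^s) = Σ (Σ_{d | n} d) / n^s, the coefficient of 1/n^s is σ(n) = Σ_{d | n} d. For n = 62, divisors are [1, 2, 31, 62]; summing: σ(62) = 96.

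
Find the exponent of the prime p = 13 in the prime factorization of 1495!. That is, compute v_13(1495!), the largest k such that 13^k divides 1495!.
v_13(1495!) = 123

Legendre's formula: v_p(n!) = Σ_{k ≥ 1} ⌊n / p^k⌋. For p = 13, n = 1495, the terms are:
  ⌊1495/13^1⌋ = ⌊1495/13⌋ = 115
  ⌊1495/13^2⌋ = ⌊1495/169⌋ = 8
(the next term ⌊1495/13^3⌋ = 0, terminating the sum). Summing: v_13(1495!) = 115 + 8 = 123.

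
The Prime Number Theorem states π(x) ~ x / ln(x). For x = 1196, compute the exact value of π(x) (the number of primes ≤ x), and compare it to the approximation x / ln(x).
π(1196) = 196;  x/ln(x) ≈ 168.77;  relative error ≈ 13.89%.

Directly count primes up to 1196: π(1196) = 196. The PNT approximation gives 1196/ln(1196) ≈ 1196/7.08674 ≈ 168.77. Relative error (π(x) − x/ln(x)) / π(x) ≈ 13.89%; the approximation is known to undercount slightly (Li(x) is a better estimate).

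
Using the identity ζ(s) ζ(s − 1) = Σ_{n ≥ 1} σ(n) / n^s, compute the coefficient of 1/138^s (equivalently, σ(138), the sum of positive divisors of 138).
σ(138) = 288

In the product (Σ m^0/m^s)(Σ k / k^s) = Σ (Σ_{d | n} d) / n^s, the coefficient of 1/n^s is σ(n) = Σ_{d | n} d. For n = 138, divisors are [1, 2, 3, 6, 23, 46, 69, 138]; summing: σ(138) = 288.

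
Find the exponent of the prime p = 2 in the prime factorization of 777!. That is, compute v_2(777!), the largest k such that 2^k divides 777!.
v_2(777!) = 773

Legendre's formula: v_p(n!) = Σ_{k ≥ 1} ⌊n / p^k⌋. For p = 2, n = 777, the terms are:
  ⌊777/2^1⌋ = ⌊777/2⌋ = 388
  ⌊777/2^2⌋ = ⌊777/4⌋ = 194
  ⌊777/2^3⌋ = ⌊777/8⌋ = 97
  ⌊777/2^4⌋ = ⌊777/16⌋ = 48
  ⌊777/2^5⌋ = ⌊777/32⌋ = 24
  ⌊777/2^6⌋ = ⌊777/64⌋ = 12
  ⌊777/2^7⌋ = ⌊777/128⌋ = 6
  ⌊777/2^8⌋ = ⌊777/256⌋ = 3
  ⌊777/2^9⌋ = ⌊777/512⌋ = 1
(the next term ⌊777/2^10⌋ = 0, terminating the sum). Summing: v_2(777!) = 388 + 194 + 97 + 48 + 24 + 12 + 6 + 3 + 1 = 773.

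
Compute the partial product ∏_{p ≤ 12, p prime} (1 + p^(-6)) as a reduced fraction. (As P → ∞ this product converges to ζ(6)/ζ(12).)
∏ = 15453694564228141/15193991508488100

The primes p ≤ 12 are [2, 3, 5, 7, 11]. For each, (1 + 1/p^6) = (p^6 + 1)/p^6. Multiplying these fractions over p ∈ [2, 3, 5, 7, 11] gives 15453694564228141/15193991508488100. (In the limit P → ∞ this tends to ζ(6)/ζ(12).)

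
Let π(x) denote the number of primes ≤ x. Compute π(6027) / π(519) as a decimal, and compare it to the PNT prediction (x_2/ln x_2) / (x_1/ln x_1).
π(6027)/π(519) = 785/97 ≈ 8.0928;  PNT prediction ≈ 8.3412.

π(519) = 97 and π(6027) = 785, so π(6027)/π(519) ≈ 8.0928. The PNT-predicted ratio is (6027/ln(6027)) / (519/ln(519)) ≈ 8.3412. The two agree to within a few percent, as expected.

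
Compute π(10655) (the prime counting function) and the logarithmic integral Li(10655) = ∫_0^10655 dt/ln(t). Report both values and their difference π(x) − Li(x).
π(10655) = 1299;  Li(10655) ≈ 1317.01;  π(x) − Li(x) ≈ -18.01.

Direct count of primes ≤ 10655 gives π(10655) = 1299. Numerical evaluation of the logarithmic integral gives Li(10655) ≈ 1317.01. The difference π(x) − Li(x) ≈ -18.01 is typically negative for small/moderate x (Li(x) overestimates), though Littlewood's theorem shows this sign changes infinitely often.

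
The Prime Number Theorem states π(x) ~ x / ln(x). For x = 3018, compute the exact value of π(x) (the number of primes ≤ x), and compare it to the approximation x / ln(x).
π(3018) = 432;  x/ln(x) ≈ 376.67;  relative error ≈ 12.81%.

Directly count primes up to 3018: π(3018) = 432. The PNT approximation gives 3018/ln(3018) ≈ 3018/8.01235 ≈ 376.67. Relative error (π(x) − x/ln(x)) / π(x) ≈ 12.81%; the approximation is known to undercount slightly (Li(x) is a better estimate).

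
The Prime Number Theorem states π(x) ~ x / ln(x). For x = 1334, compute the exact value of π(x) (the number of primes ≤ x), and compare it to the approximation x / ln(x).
π(1334) = 217;  x/ln(x) ≈ 185.38;  relative error ≈ 14.57%.

Directly count primes up to 1334: π(1334) = 217. The PNT approximation gives 1334/ln(1334) ≈ 1334/7.19594 ≈ 185.38. Relative error (π(x) − x/ln(x)) / π(x) ≈ 14.57%; the approximation is known to undercount slightly (Li(x) is a better estimate).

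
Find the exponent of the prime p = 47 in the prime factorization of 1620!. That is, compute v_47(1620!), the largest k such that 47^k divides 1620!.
v_47(1620!) = 34

Legendre's formula: v_p(n!) = Σ_{k ≥ 1} ⌊n / p^k⌋. For p = 47, n = 1620, the terms are:
  ⌊1620/47^1⌋ = ⌊1620/47⌋ = 34
(the next term ⌊1620/47^2⌋ = 0, terminating the sum). Summing: v_47(1620!) = 34 = 34.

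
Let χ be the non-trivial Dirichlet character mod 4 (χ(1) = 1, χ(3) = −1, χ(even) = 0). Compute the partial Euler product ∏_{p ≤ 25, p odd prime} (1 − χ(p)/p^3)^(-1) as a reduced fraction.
∏ = 177358697820836675/183046656872153088

The odd primes p ≤ 25 are [3, 5, 7, 11, 13, 17, 19, 23]. For each, χ(p) = 1 if p ≡ 1 mod 4, χ(p) = −1 if p ≡ 3 mod 4. Taking (1 − χ(p)/p^3)^(-1) = p^3/(p^3 − χ(p)): (1 − (-1)/3^3)^(-1) · (1 − (1)/5^3)^(-1) · (1 − (-1)/7^3)^(-1) · (1 − (-1)/11^3)^(-1) · (1 − (1)/13^3)^(-1) · (1 − (1)/17^3)^(-1) · (1 − (-1)/19^3)^(-1) · (1 − (-1)/23^3)^(-1) = 177358697820836675/183046656872153088.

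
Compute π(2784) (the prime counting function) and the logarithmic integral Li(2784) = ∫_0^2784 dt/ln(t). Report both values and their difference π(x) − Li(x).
π(2784) = 404;  Li(2784) ≈ 415.66;  π(x) − Li(x) ≈ -11.66.

Direct count of primes ≤ 2784 gives π(2784) = 404. Numerical evaluation of the logarithmic integral gives Li(2784) ≈ 415.66. The difference π(x) − Li(x) ≈ -11.66 is typically negative for small/moderate x (Li(x) overestimates), though Littlewood's theorem shows this sign changes infinitely often.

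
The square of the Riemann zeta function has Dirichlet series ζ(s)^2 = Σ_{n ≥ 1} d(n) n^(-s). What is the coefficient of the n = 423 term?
d(423) = 6

ζ(s)^2 = (Σ 1/m^s)(Σ 1/k^s). The coefficient of 1/n^s in the product is the number of ordered pairs (m, k) with mk = n, which equals d(n). For n = 423, divisors are [1, 3, 9, 47, 141, 423], so d(423) = 6.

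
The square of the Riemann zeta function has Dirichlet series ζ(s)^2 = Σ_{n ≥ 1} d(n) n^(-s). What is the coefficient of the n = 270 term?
d(270) = 16

ζ(s)^2 = (Σ 1/m^s)(Σ 1/k^s). The coefficient of 1/n^s in the product is the number of ordered pairs (m, k) with mk = n, which equals d(n). For n = 270, divisors are [1, 2, 3, 5, 6, 9, 10, 15, 18, 27, 30, 45, 54, 90, 135, 270], so d(270) = 16.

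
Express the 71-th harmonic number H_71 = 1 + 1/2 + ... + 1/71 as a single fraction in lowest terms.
H_71 = 3028810706851429109067025637383/624893729741902836283505236800

Direct summation: H_71 = 1 + 1/2 + ... + 1/71. The least common denominator is lcm(1, ..., 71) = 5624043567677125526551547131200; over this denominator the numerator is 5624043567677125526551547131200 + 2812021783838562763275773565600 + 1874681189225708508850515710400 + 1406010891919281381637886782800 + 1124808713535425105310309426240 + 937340594612854254425257855200 + 803434795382446503793078161600 + 703005445959640690818943391400 + 624893729741902836283505236800 + 562404356767712552655154713120 + 511276687970647775141049739200 + 468670297306427127212628927600 + 432618735975163502042426702400 + 401717397691223251896539080800 + 374936237845141701770103142080 + 351502722979820345409471695700 + 330826092216301501561855713600 + 312446864870951418141752618400 + 296002293035638185607976164800 + 281202178383856276327577356560 + 267811598460815501264359387200 + 255638343985323887570524869600 + 244523633377266327241371614400 + 234335148653213563606314463800 + 224961742707085021062061885248 + 216309367987581751021213351200 + 208297909913967612094501745600 + 200858698845611625948269540400 + 193932536816452604363846452800 + 187468118922570850885051571040 + 181420760247649210533920875200 + 175751361489910172704735847850 + 170425562656882591713683246400 + 165413046108150750780927856800 + 160686959076489300758615632320 + 156223432435475709070876309200 + 152001177504787176393285057600 + 148001146517819092803988082400 + 144206245325054500680808900800 + 140601089191928138163788678280 + 137171794333588427476867003200 + 133905799230407750632179693600 + 130791710876212221547710398400 + 127819171992661943785262434800 + 124978745948380567256701047360 + 122261816688633163620685807200 + 119660501439938840990458449600 + 117167574326606781803157231900 + 114776399340349500541868308800 + 112480871353542510531030942624 + 110275364072100500520618571200 + 108154683993790875510606675600 + 106114029578813689180217870400 + 104148954956983806047250872800 + 102255337594129555028209947840 + 100429349422805812974134770200 + 98667431011879395202658721600 + 96966268408226302181923226400 + 95322772333510602144941476800 + 93734059461285425442525785520 + 92197435535690582402484379200 + 90710380123824605266960437600 + 89270532820271833754786462400 + 87875680744955086352367923925 + 86523747195032700408485340480 + 85212781328441295856841623200 + 83940948771300380993306673600 + 82706523054075375390463928400 + 81507877792422109080457204800 + 80343479538244650379307816160 + 79211881234889091923261227200 = 27259296361662861981603230736447, so H_71 = 27259296361662861981603230736447/5624043567677125526551547131200; reducing by gcd(27259296361662861981603230736447, 5624043567677125526551547131200) = 9 gives 3028810706851429109067025637383/624893729741902836283505236800 ≈ 4.84692. (The PNT-adjacent estimate ln(71) + γ ≈ 4.83990 matches within O(1/n).)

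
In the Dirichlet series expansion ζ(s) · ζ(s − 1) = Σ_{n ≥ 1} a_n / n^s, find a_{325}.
σ(325) = 434

In the product (Σ m^0/m^s)(Σ k / k^s) = Σ (Σ_{d | n} d) / n^s, the coefficient of 1/n^s is σ(n) = Σ_{d | n} d. For n = 325, divisors are [1, 5, 13, 25, 65, 325]; summing: σ(325) = 434.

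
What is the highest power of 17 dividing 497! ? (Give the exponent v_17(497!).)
v_17(497!) = 30

Legendre's formula: v_p(n!) = Σ_{k ≥ 1} ⌊n / p^k⌋. For p = 17, n = 497, the terms are:
  ⌊497/17^1⌋ = ⌊497/17⌋ = 29
  ⌊497/17^2⌋ = ⌊497/289⌋ = 1
(the next term ⌊497/17^3⌋ = 0, terminating the sum). Summing: v_17(497!) = 29 + 1 = 30.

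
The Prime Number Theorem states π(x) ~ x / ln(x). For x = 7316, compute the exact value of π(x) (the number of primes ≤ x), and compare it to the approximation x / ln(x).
π(7316) = 932;  x/ln(x) ≈ 822.22;  relative error ≈ 11.78%.

Directly count primes up to 7316: π(7316) = 932. The PNT approximation gives 7316/ln(7316) ≈ 7316/8.89782 ≈ 822.22. Relative error (π(x) − x/ln(x)) / π(x) ≈ 11.78%; the approximation is known to undercount slightly (Li(x) is a better estimate).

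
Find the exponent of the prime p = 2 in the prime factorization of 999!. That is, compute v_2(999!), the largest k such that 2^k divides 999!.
v_2(999!) = 991

Legendre's formula: v_p(n!) = Σ_{k ≥ 1} ⌊n / p^k⌋. For p = 2, n = 999, the terms are:
  ⌊999/2^1⌋ = ⌊999/2⌋ = 499
  ⌊999/2^2⌋ = ⌊999/4⌋ = 249
  ⌊999/2^3⌋ = ⌊999/8⌋ = 124
  ⌊999/2^4⌋ = ⌊999/16⌋ = 62
  ⌊999/2^5⌋ = ⌊999/32⌋ = 31
  ⌊999/2^6⌋ = ⌊999/64⌋ = 15
  ⌊999/2^7⌋ = ⌊999/128⌋ = 7
  ⌊999/2^8⌋ = ⌊999/256⌋ = 3
  ⌊999/2^9⌋ = ⌊999/512⌋ = 1
(the next term ⌊999/2^10⌋ = 0, terminating the sum). Summing: v_2(999!) = 499 + 249 + 124 + 62 + 31 + 15 + 7 + 3 + 1 = 991.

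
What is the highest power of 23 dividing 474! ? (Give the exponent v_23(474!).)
v_23(474!) = 20

Legendre's formula: v_p(n!) = Σ_{k ≥ 1} ⌊n / p^k⌋. For p = 23, n = 474, the terms are:
  ⌊474/23^1⌋ = ⌊474/23⌋ = 20
(the next term ⌊474/23^2⌋ = 0, terminating the sum). Summing: v_23(474!) = 20 = 20.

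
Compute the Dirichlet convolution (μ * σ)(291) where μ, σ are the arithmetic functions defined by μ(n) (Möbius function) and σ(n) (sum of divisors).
(μ * σ)(291) = 291

Divisors of 291: [1, 3, 97, 291]. For each d | 291:
  d = 1: μ(1) · σ(291/1) = 1 · 392 = 392
  d = 3: μ(3) · σ(291/3) = -1 · 98 = -98
  d = 97: μ(97) · σ(291/97) = -1 · 4 = -4
  d = 291: μ(291) · σ(291/291) = 1 · 1 = 1
Summing: (μ * σ)(291) = 392 + -98 + -4 + 1 = 291.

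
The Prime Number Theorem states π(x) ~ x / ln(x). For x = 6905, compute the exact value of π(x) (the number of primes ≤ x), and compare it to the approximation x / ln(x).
π(6905) = 887;  x/ln(x) ≈ 781.11;  relative error ≈ 11.94%.

Directly count primes up to 6905: π(6905) = 887. The PNT approximation gives 6905/ln(6905) ≈ 6905/8.84000 ≈ 781.11. Relative error (π(x) − x/ln(x)) / π(x) ≈ 11.94%; the approximation is known to undercount slightly (Li(x) is a better estimate).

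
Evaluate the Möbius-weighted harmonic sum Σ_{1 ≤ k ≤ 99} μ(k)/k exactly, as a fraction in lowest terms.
Σ μ(k)/k = 11962644395524974654034383169459538/384261327324253070792183691221959345

Values of μ(k) for 1 ≤ k ≤ 99: μ(1) = 1, μ(2) = -1, μ(3) = -1, μ(5) = -1, μ(6) = 1, μ(7) = -1, μ(10) = 1, μ(11) = -1, μ(13) = -1, μ(14) = 1, μ(15) = 1, μ(17) = -1, μ(19) = -1, μ(21) = 1, μ(22) = 1, μ(23) = -1, μ(26) = 1, μ(29) = -1, μ(30) = -1, μ(31) = -1, μ(33) = 1, μ(34) = 1, μ(35) = 1, μ(37) = -1, μ(38) = 1, μ(39) = 1, μ(41) = -1, μ(42) = -1, μ(43) = -1, μ(46) = 1, μ(47) = -1, μ(51) = 1, μ(53) = -1, μ(55) = 1, μ(57) = 1, μ(58) = 1, μ(59) = -1, μ(61) = -1, μ(62) = 1, μ(65) = 1, μ(66) = -1, μ(67) = -1, μ(69) = 1, μ(70) = -1, μ(71) = -1, μ(73) = -1, μ(74) = 1, μ(77) = 1, μ(78) = -1, μ(79) = -1, μ(82) = 1, μ(83) = -1, μ(85) = 1, μ(86) = 1, μ(87) = 1, μ(89) = -1, μ(91) = 1, μ(93) = 1, μ(94) = 1, μ(95) = 1, μ(97) = -1, with μ = 0 on non-squarefree integers. Summing μ(k)/k for k where μ(k) ≠ 0 gives 11962644395524974654034383169459538/384261327324253070792183691221959345 ≈ 0.0311. (PNT ⟺ this sum → 0 as n → ∞.)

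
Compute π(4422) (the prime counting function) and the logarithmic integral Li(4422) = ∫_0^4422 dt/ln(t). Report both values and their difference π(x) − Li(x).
π(4422) = 601;  Li(4422) ≈ 615.93;  π(x) − Li(x) ≈ -14.93.

Direct count of primes ≤ 4422 gives π(4422) = 601. Numerical evaluation of the logarithmic integral gives Li(4422) ≈ 615.93. The difference π(x) − Li(x) ≈ -14.93 is typically negative for small/moderate x (Li(x) overestimates), though Littlewood's theorem shows this sign changes infinitely often.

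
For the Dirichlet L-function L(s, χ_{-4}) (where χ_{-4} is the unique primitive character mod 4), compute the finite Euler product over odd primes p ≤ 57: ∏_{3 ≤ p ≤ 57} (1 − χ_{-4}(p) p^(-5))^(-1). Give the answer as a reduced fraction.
∏ = 241552412610573346540717288090615330738043013683948985221451329316738054554305/242484077809603940117660402752750309983134701869309180441833184178683110227968

The odd primes p ≤ 57 are [3, 5, 7, 11, 13, 17, 19, 23, 29, 31, 37, 41, 43, 47, 53]. For each, χ(p) = 1 if p ≡ 1 mod 4, χ(p) = −1 if p ≡ 3 mod 4. Taking (1 − χ(p)/p^5)^(-1) = p^5/(p^5 − χ(p)): (1 − (-1)/3^5)^(-1) · (1 − (1)/5^5)^(-1) · (1 − (-1)/7^5)^(-1) · (1 − (-1)/11^5)^(-1) · (1 − (1)/13^5)^(-1) · (1 − (1)/17^5)^(-1) · (1 − (-1)/19^5)^(-1) · (1 − (-1)/23^5)^(-1) · (1 − (1)/29^5)^(-1) · (1 − (-1)/31^5)^(-1) · (1 − (1)/37^5)^(-1) · (1 − (1)/41^5)^(-1) · (1 − (-1)/43^5)^(-1) · (1 − (-1)/47^5)^(-1) · (1 − (1)/53^5)^(-1) = 241552412610573346540717288090615330738043013683948985221451329316738054554305/242484077809603940117660402752750309983134701869309180441833184178683110227968.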